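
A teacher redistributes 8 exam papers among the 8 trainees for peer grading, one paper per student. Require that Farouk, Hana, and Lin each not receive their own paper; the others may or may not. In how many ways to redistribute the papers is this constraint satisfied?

27240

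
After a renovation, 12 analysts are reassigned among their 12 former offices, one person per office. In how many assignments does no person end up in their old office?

176214841

Use !n = (n-1)(!(n-1) + !(n-2)).
!12 = 11·(14684570 + 1334961) = 11·16019531 = 176214841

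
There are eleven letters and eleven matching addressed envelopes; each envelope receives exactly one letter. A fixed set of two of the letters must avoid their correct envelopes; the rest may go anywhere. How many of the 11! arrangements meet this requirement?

Inclusion-exclusion on the 2 forbidden self-matches:
Σ_{j=0}^{2} (-1)^j C(2,j)(11-j)!
= C(2,0)·11! - C(2,1)·10! + C(2,2)·9!
= 39916800 - 7257600 + 362880
= 33022080

33022080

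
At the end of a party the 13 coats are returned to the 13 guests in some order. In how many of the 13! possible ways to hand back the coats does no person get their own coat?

!13 is the nearest integer to 13!/e.
13! = 6227020800, and 6227020800/e ≈ 2290792932.07, so !13 = 2290792932.

2290792932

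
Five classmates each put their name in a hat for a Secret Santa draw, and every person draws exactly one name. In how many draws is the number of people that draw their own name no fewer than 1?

76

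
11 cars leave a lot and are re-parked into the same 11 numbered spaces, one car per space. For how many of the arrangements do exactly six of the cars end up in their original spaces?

20328

Choose which 6 of the 11 are fixed: C(11,6) = 462.
The other 5 form a derangement: !5 = 44.
Total: 462 × 44 = 20328.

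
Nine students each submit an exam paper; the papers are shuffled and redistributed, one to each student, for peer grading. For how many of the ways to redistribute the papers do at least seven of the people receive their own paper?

Sum C(9,i)·!(9-i) for i = 7..9:
  i=7: C(9,7)·!2 = 36·1 = 36
  i=8: C(9,8)·!1 = 9·0 = 0
  i=9: C(9,9)·!0 = 1·1 = 1
Total = 37.

37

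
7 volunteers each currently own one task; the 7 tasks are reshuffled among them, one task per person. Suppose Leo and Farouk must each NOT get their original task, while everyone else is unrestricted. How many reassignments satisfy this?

Let A_j be the event that the j-th constrained one is fixed. By inclusion-exclusion over the 2 events:
Σ_{j=0}^{2} (-1)^j C(2,j)(7-j)!
= C(2,0)·7! - C(2,1)·6! + C(2,2)·5!
= 5040 - 1440 + 120
= 3720

3720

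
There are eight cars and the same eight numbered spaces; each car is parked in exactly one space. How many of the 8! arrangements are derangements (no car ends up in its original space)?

14833

Use !n = n·!(n-1) + (-1)^n.
!8 = 8·1854 + 1 = 14833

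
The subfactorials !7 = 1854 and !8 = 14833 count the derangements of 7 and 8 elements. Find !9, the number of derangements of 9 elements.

!9 = (9-1)·(!8 + !7) = 8·(14833 + 1854) = 8·16687 = 133496.

133496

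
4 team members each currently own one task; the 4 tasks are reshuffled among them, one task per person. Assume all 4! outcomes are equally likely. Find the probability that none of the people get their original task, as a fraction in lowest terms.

Favorable outcomes: !4 = 9.
Total outcomes: 4! = 24.
Probability = 9/24 = 3/8.

3/8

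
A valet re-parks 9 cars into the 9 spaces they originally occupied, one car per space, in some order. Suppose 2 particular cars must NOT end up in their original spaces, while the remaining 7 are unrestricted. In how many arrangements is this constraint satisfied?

287280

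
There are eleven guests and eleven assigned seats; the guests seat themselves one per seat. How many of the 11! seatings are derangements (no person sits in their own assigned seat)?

14684570

!11 = 11! · Σ_{k=0}^{11} (-1)^k/k!
= 11! - 11!/1! + 11!/2! - 11!/3! + 11!/4! - 11!/5! + 11!/6! - 11!/7! + 11!/8! - 11!/9! + 11!/10! - 11!/11!
= 39916800 - 39916800 + 19958400 - 6652800 + 1663200 - 332640 + 55440 - 7920 + 990 - 110 + 11 - 1
= 14684570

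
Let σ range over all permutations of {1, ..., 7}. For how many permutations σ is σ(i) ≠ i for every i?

1854

Recurrence: !7 = 6·(!6 + !5).
!7 = 6·(265 + 44) = 6·309 = 1854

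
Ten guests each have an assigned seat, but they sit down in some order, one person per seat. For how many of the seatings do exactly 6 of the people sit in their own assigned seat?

Pick the 6 fixed positions: C(10,6) = 210 ways.
The other 4 form a derangement: !4 = 9.
Total: 210 × 9 = 1890.

1890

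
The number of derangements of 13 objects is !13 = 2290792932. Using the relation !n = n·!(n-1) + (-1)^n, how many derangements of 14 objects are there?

32071101049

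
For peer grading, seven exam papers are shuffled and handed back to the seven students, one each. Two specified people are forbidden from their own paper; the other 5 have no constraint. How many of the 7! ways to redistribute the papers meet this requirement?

3720

Inclusion-exclusion on the 2 forbidden self-matches:
Σ_{j=0}^{2} (-1)^j C(2,j)(7-j)!
= C(2,0)·7! - C(2,1)·6! + C(2,2)·5!
= 5040 - 1440 + 120
= 3720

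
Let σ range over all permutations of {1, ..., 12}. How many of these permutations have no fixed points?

176214841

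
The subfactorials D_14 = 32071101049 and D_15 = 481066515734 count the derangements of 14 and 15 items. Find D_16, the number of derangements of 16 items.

7697064251745

D_16 = (16-1)·(D_15 + D_14) = 15·(481066515734 + 32071101049) = 15·513137616783 = 7697064251745.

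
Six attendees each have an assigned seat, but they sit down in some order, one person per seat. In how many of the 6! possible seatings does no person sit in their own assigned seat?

The subfactorial !6 = [6!/e] (nearest integer).
6! = 720, and 720/e ≈ 264.87, so !6 = 265.

265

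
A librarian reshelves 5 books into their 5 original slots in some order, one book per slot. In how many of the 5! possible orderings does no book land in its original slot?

44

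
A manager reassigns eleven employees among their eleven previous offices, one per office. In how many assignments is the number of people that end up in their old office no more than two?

36711421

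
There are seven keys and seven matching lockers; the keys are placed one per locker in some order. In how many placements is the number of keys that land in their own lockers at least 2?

Sum C(7,i)·!(7-i) for i = 2..7:
  i=2: C(7,2)·!5 = 21·44 = 924
  i=3: C(7,3)·!4 = 35·9 = 315
  i=4: C(7,4)·!3 = 35·2 = 70
  i=5: C(7,5)·!2 = 21·1 = 21
  i=6: C(7,6)·!1 = 7·0 = 0
  i=7: C(7,7)·!0 = 1·1 = 1
Total = 1331.

1331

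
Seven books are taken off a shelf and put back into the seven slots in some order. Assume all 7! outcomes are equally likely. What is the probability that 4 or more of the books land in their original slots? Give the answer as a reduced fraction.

Favorable outcomes: Σ_{i≥4} C(7,i)·!(7-i) = 35·2 + 21·1 + 7·0 + 1·1 = 92.
Total outcomes: 7! = 5040.
Probability = 92/5040 = 23/1260.

23/1260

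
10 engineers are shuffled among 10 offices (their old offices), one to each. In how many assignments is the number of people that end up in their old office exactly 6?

Pick the 6 fixed positions: C(10,6) = 210 ways.
The other 4 form a derangement: !4 = 9.
Total: 210 × 9 = 1890.

1890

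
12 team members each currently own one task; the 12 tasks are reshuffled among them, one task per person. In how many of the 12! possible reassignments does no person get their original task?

176214841

By inclusion-exclusion, !12 = Σ (-1)^k · 12!/k! for k=0..12
= 12! - 12!/1! + 12!/2! - 12!/3! + 12!/4! - 12!/5! + 12!/6! - 12!/7! + 12!/8! - 12!/9! + 12!/10! - 12!/11! + 12!/12!
= 479001600 - 479001600 + 239500800 - 79833600 + 19958400 - 3991680 + 665280 - 95040 + 11880 - 1320 + 132 - 12 + 1
= 176214841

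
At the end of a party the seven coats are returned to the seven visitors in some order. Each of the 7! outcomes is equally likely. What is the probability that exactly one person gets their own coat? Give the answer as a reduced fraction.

53/144

Favorable outcomes: C(7,1)·!6 = 7·265 = 1855.
Total outcomes: 7! = 5040.
Probability = 1855/5040 = 53/144.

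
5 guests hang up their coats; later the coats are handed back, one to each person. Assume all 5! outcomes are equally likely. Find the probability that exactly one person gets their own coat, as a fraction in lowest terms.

3/8

Favorable outcomes: C(5,1)·!4 = 5·9 = 45.
Total outcomes: 5! = 120.
Probability = 45/120 = 3/8.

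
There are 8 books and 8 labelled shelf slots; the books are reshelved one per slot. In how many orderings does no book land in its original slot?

14833

The number of derangements of 8 is !8 = Σ_{k=0}^{8} (-1)^k·8!/k!
= 8! - 8!/1! + 8!/2! - 8!/3! + 8!/4! - 8!/5! + 8!/6! - 8!/7! + 8!/8!
= 40320 - 40320 + 20160 - 6720 + 1680 - 336 + 56 - 8 + 1
= 14833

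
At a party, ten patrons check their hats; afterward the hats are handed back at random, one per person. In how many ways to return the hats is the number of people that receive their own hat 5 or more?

Sum C(10,i)·!(10-i) for i = 5..10:
  i=5: C(10,5)·!5 = 252·44 = 11088
  i=6: C(10,6)·!4 = 210·9 = 1890
  i=7: C(10,7)·!3 = 120·2 = 240
  i=8: C(10,8)·!2 = 45·1 = 45
  i=9: C(10,9)·!1 = 10·0 = 0
  i=10: C(10,10)·!0 = 1·1 = 1
Total = 13264.

13264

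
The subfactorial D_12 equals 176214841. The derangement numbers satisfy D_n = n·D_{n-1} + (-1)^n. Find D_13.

2290792932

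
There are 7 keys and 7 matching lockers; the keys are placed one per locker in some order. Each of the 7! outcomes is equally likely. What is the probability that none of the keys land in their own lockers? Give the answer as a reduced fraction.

103/280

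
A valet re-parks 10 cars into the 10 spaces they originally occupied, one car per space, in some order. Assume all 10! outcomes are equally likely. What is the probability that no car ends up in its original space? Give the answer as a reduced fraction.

Favorable outcomes: !10 = 1334961.
Total outcomes: 10! = 3628800.
Probability = 1334961/3628800 = 16481/44800.

16481/44800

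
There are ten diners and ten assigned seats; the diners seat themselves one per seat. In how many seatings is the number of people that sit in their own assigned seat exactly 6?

1890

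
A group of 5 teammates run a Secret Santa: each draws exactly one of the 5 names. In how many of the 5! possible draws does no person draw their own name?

The subfactorial !5 = [5!/e] (nearest integer).
5! = 120, and 120/e ≈ 44.15, so !5 = 44.

44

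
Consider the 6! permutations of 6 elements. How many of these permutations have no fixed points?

265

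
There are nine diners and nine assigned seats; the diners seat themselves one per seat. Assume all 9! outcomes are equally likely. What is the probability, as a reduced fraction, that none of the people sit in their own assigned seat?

16687/45360

Favorable outcomes: !9 = 133496.
Total outcomes: 9! = 362880.
Probability = 133496/362880 = 16687/45360.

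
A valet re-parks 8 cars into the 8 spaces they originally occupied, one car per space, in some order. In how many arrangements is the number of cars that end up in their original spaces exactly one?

Pick the single fixed position: C(8,1) = 8 ways.
The remaining 7 must be deranged: !7 = 1854.
Total: 8 × 1854 = 14832.

14832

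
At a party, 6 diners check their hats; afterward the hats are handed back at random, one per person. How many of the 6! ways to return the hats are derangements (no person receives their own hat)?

265

The number of derangements of 6 is !6 = Σ_{k=0}^{6} (-1)^k·6!/k!
= 6! - 6!/1! + 6!/2! - 6!/3! + 6!/4! - 6!/5! + 6!/6!
= 720 - 720 + 360 - 120 + 30 - 6 + 1
= 265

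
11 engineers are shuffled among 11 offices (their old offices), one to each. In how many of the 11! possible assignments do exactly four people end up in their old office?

Choose which 4 of the 11 are fixed: C(11,4) = 330.
The remaining 7 must be deranged: !7 = 1854.
Total: 330 × 1854 = 611820.

611820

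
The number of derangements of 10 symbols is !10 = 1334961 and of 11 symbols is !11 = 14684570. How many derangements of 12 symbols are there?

!12 = (12-1)·(!11 + !10) = 11·(14684570 + 1334961) = 11·16019531 = 176214841.

176214841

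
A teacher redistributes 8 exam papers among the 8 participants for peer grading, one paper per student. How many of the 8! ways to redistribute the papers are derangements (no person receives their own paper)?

!8 is the nearest integer to 8!/e.
8! = 40320, and 40320/e ≈ 14832.90, so !8 = 14833.

14833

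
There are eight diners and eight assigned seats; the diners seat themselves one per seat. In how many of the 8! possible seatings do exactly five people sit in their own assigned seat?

Choose which 5 of the 8 are fixed: C(8,5) = 56.
The remaining 3 must be deranged: !3 = 2.
Total: 56 × 2 = 112.

112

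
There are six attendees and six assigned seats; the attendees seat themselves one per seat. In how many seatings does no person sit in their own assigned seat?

265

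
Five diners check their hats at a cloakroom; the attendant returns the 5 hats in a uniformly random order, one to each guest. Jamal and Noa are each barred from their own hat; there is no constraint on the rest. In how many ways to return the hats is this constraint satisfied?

Let A_j be the event that the j-th constrained one is fixed. By inclusion-exclusion over the 2 events:
Σ_{j=0}^{2} (-1)^j C(2,j)(5-j)!
= C(2,0)·5! - C(2,1)·4! + C(2,2)·3!
= 120 - 48 + 6
= 78

78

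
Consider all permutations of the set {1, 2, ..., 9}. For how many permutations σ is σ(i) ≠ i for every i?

133496

By inclusion-exclusion, !9 = Σ (-1)^k · 9!/k! for k=0..9
= 9! - 9!/1! + 9!/2! - 9!/3! + 9!/4! - 9!/5! + 9!/6! - 9!/7! + 9!/8! - 9!/9!
= 362880 - 362880 + 181440 - 60480 + 15120 - 3024 + 504 - 72 + 9 - 1
= 133496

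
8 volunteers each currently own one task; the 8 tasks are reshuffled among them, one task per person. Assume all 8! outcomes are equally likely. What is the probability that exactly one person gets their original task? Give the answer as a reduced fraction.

103/280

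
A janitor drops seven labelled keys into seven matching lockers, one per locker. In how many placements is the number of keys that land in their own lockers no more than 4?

# with exactly i fixed is C(7,i)·!(7-i); sum over i=0..4:
  i=0: C(7,0)·!7 = 1·1854 = 1854
  i=1: C(7,1)·!6 = 7·265 = 1855
  i=2: C(7,2)·!5 = 21·44 = 924
  i=3: C(7,3)·!4 = 35·9 = 315
  i=4: C(7,4)·!3 = 35·2 = 70
Total = 5018.

5018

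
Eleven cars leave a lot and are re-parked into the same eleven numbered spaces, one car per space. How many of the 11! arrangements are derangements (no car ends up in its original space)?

14684570

Use !n = n·!(n-1) + (-1)^n.
!11 = 11·1334961 - 1 = 14684570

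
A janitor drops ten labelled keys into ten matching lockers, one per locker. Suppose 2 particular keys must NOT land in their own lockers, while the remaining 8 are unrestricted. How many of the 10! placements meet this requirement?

2943360

Inclusion-exclusion on the 2 forbidden self-matches:
Σ_{j=0}^{2} (-1)^j C(2,j)(10-j)!
= C(2,0)·10! - C(2,1)·9! + C(2,2)·8!
= 3628800 - 725760 + 40320
= 2943360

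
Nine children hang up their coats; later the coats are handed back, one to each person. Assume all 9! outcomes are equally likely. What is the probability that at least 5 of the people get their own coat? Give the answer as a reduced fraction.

1339/362880

Favorable outcomes: Σ_{i≥5} C(9,i)·!(9-i) = 126·9 + 84·2 + 36·1 + 9·0 + 1·1 = 1339.
Total outcomes: 9! = 362880.
Probability = 1339/362880 = 1339/362880.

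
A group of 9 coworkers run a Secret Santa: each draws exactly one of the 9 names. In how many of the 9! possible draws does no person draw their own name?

133496

!9 is the nearest integer to 9!/e.
9! = 362880, and 362880/e ≈ 133496.09, so !9 = 133496.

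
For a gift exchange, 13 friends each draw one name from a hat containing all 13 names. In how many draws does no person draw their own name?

2290792932

By inclusion-exclusion, !13 = Σ (-1)^k · 13!/k! for k=0..13
= 13! - 13!/1! + 13!/2! - 13!/3! + 13!/4! - 13!/5! + 13!/6! - 13!/7! + 13!/8! - 13!/9! + 13!/10! - 13!/11! + 13!/12! - 13!/13!
= 6227020800 - 6227020800 + 3113510400 - 1037836800 + 259459200 - 51891840 + 8648640 - 1235520 + 154440 - 17160 + 1716 - 156 + 13 - 1
= 2290792932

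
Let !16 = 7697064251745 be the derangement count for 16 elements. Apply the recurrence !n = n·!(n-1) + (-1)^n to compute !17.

130850092279664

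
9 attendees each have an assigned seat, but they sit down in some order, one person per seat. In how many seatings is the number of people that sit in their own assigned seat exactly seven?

Choose which 7 of the 9 are fixed: C(9,7) = 36.
The other 2 form a derangement: !2 = 1.
Total: 36 × 1 = 36.

36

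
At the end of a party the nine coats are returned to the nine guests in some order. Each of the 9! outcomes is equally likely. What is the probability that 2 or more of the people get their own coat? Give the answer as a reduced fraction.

95887/362880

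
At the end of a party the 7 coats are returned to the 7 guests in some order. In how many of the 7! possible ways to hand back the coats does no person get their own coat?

By inclusion-exclusion, !7 = Σ (-1)^k · 7!/k! for k=0..7
= 7! - 7!/1! + 7!/2! - 7!/3! + 7!/4! - 7!/5! + 7!/6! - 7!/7!
= 5040 - 5040 + 2520 - 840 + 210 - 42 + 7 - 1
= 1854

1854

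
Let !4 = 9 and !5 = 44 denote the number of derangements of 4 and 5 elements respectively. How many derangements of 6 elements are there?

265

!6 = (6-1)·(!5 + !4) = 5·(44 + 9) = 5·53 = 265.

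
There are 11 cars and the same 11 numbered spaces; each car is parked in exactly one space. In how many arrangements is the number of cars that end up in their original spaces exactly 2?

7342280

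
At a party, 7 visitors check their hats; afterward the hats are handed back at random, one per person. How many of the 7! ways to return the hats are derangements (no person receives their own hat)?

Use !n = n·!(n-1) + (-1)^n.
!7 = 7·265 - 1 = 1854

1854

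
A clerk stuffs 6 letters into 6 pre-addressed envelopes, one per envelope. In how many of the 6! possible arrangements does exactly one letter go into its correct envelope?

Choose which one of the 6 is fixed: C(6,1) = 6.
The remaining 5 must be deranged: !5 = 44.
Total: 6 × 44 = 264.

264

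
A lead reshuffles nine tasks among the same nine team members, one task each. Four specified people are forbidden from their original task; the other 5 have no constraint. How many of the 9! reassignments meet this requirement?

229080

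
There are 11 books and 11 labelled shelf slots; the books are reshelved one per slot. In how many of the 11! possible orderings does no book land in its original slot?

14684570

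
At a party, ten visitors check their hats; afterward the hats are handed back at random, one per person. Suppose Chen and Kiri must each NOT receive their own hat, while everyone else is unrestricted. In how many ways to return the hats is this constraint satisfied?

2943360

Let A_j be the event that the j-th constrained one is fixed. By inclusion-exclusion over the 2 events:
Σ_{j=0}^{2} (-1)^j C(2,j)(10-j)!
= C(2,0)·10! - C(2,1)·9! + C(2,2)·8!
= 3628800 - 725760 + 40320
= 2943360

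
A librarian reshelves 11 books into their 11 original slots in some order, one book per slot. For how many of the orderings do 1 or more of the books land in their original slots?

Sum C(11,i)·!(11-i) for i = 1..11:
  i=1: C(11,1)·!10 = 11·1334961 = 14684571
  i=2: C(11,2)·!9 = 55·133496 = 7342280
  i=3: C(11,3)·!8 = 165·14833 = 2447445
  i=4: C(11,4)·!7 = 330·1854 = 611820
  i=5: C(11,5)·!6 = 462·265 = 122430
  i=6: C(11,6)·!5 = 462·44 = 20328
  i=7: C(11,7)·!4 = 330·9 = 2970
  i=8: C(11,8)·!3 = 165·2 = 330
  i=9: C(11,9)·!2 = 55·1 = 55
  i=10: C(11,10)·!1 = 11·0 = 0
  i=11: C(11,11)·!0 = 1·1 = 1
Total = 25232230.

25232230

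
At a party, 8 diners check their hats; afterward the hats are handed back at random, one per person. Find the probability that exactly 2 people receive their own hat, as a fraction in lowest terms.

Favorable outcomes: C(8,2)·!6 = 28·265 = 7420.
Total outcomes: 8! = 40320.
Probability = 7420/40320 = 53/288.

53/288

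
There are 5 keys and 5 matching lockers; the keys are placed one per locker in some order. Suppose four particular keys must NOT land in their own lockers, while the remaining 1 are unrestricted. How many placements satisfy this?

Inclusion-exclusion on the 4 forbidden self-matches:
Σ_{j=0}^{4} (-1)^j C(4,j)(5-j)!
= C(4,0)·5! - C(4,1)·4! + C(4,2)·3! - C(4,3)·2! + C(4,4)·1!
= 120 - 96 + 36 - 8 + 1
= 53

53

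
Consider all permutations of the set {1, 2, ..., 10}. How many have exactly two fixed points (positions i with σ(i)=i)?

667485

Choose which 2 of the 10 are fixed: C(10,2) = 45.
The remaining 8 must be deranged: !8 = 14833.
Total: 45 × 14833 = 667485.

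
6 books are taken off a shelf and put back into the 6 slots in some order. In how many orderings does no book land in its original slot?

265

Recurrence: !6 = 5·(!5 + !4).
!6 = 5·(44 + 9) = 5·53 = 265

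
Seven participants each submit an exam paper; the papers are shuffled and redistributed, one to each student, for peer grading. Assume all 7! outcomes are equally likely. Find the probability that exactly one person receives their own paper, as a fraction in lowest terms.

Favorable outcomes: C(7,1)·!6 = 7·265 = 1855.
Total outcomes: 7! = 5040.
Probability = 1855/5040 = 53/144.

53/144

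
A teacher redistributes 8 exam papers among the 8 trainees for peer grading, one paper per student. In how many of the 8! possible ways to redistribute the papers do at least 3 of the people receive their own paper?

3235

Sum C(8,i)·!(8-i) for i = 3..8:
  i=3: C(8,3)·!5 = 56·44 = 2464
  i=4: C(8,4)·!4 = 70·9 = 630
  i=5: C(8,5)·!3 = 56·2 = 112
  i=6: C(8,6)·!2 = 28·1 = 28
  i=7: C(8,7)·!1 = 8·0 = 0
  i=8: C(8,8)·!0 = 1·1 = 1
Total = 3235.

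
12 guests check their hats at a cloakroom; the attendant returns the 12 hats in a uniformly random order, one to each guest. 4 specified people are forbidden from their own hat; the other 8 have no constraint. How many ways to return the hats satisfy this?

Let A_j be the event that the j-th constrained one is fixed. By inclusion-exclusion over the 4 events:
Σ_{j=0}^{4} (-1)^j C(4,j)(12-j)!
= C(4,0)·12! - C(4,1)·11! + C(4,2)·10! - C(4,3)·9! + C(4,4)·8!
= 479001600 - 159667200 + 21772800 - 1451520 + 40320
= 339696000

339696000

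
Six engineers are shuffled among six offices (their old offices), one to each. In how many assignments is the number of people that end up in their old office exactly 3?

40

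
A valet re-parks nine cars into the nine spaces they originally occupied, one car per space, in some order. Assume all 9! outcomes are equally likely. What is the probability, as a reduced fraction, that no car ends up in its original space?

Favorable outcomes: !9 = 133496.
Total outcomes: 9! = 362880.
Probability = 133496/362880 = 16687/45360.

16687/45360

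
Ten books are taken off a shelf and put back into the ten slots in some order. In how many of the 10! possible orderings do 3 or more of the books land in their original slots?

291394

# with exactly i fixed is C(10,i)·!(10-i); sum over i=3..10:
  i=3: C(10,3)·!7 = 120·1854 = 222480
  i=4: C(10,4)·!6 = 210·265 = 55650
  i=5: C(10,5)·!5 = 252·44 = 11088
  i=6: C(10,6)·!4 = 210·9 = 1890
  i=7: C(10,7)·!3 = 120·2 = 240
  i=8: C(10,8)·!2 = 45·1 = 45
  i=9: C(10,9)·!1 = 10·0 = 0
  i=10: C(10,10)·!0 = 1·1 = 1
Total = 291394.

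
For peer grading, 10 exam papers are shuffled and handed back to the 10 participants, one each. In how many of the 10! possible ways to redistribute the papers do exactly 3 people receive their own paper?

222480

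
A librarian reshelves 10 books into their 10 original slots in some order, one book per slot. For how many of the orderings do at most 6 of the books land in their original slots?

3628514

Sum C(10,i)·!(10-i) for i = 0..6:
  i=0: C(10,0)·!10 = 1·1334961 = 1334961
  i=1: C(10,1)·!9 = 10·133496 = 1334960
  i=2: C(10,2)·!8 = 45·14833 = 667485
  i=3: C(10,3)·!7 = 120·1854 = 222480
  i=4: C(10,4)·!6 = 210·265 = 55650
  i=5: C(10,5)·!5 = 252·44 = 11088
  i=6: C(10,6)·!4 = 210·9 = 1890
Total = 3628514.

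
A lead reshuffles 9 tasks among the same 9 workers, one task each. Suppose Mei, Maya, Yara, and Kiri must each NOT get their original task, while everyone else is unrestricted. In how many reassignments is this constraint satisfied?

229080

Let A_j be the event that the j-th constrained one is fixed. By inclusion-exclusion over the 4 events:
Σ_{j=0}^{4} (-1)^j C(4,j)(9-j)!
= C(4,0)·9! - C(4,1)·8! + C(4,2)·7! - C(4,3)·6! + C(4,4)·5!
= 362880 - 161280 + 30240 - 2880 + 120
= 229080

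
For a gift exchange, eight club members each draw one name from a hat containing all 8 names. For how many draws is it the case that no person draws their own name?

14833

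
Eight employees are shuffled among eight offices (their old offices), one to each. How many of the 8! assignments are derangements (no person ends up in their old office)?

Recurrence: !8 = 8·!7 + (-1)^8.
!8 = 8·1854 + 1 = 14833

14833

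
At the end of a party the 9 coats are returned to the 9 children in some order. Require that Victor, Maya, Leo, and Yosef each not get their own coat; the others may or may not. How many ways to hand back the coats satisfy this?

229080

Inclusion-exclusion on the 4 forbidden self-matches:
Σ_{j=0}^{4} (-1)^j C(4,j)(9-j)!
= C(4,0)·9! - C(4,1)·8! + C(4,2)·7! - C(4,3)·6! + C(4,4)·5!
= 362880 - 161280 + 30240 - 2880 + 120
= 229080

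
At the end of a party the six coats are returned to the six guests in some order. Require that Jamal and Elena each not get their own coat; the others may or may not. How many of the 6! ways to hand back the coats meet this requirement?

504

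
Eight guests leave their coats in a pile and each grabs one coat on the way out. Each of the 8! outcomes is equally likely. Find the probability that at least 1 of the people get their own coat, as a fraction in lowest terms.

Favorable outcomes: Σ_{i≥1} C(8,i)·!(8-i) = 8·1854 + 28·265 + 56·44 + 70·9 + 56·2 + 28·1 + 8·0 + 1·1 = 25487.
Total outcomes: 8! = 40320.
Probability = 25487/40320 = 3641/5760.

3641/5760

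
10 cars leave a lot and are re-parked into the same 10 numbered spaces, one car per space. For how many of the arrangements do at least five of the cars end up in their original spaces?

13264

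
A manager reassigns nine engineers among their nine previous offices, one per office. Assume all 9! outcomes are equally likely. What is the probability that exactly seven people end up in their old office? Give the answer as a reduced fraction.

Favorable outcomes: C(9,7)·!2 = 36·1 = 36.
Total outcomes: 9! = 362880.
Probability = 36/362880 = 1/10080.

1/10080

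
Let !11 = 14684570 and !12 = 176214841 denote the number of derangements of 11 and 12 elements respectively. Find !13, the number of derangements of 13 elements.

!13 = (13-1)·(!12 + !11) = 12·(176214841 + 14684570) = 12·190899411 = 2290792932.

2290792932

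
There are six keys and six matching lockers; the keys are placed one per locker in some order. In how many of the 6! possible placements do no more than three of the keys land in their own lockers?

Sum C(6,i)·!(6-i) for i = 0..3:
  i=0: C(6,0)·!6 = 1·265 = 265
  i=1: C(6,1)·!5 = 6·44 = 264
  i=2: C(6,2)·!4 = 15·9 = 135
  i=3: C(6,3)·!3 = 20·2 = 40
Total = 704.

704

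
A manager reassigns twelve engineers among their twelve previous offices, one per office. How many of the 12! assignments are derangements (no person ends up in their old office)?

The number of derangements of 12 is !12 = Σ_{k=0}^{12} (-1)^k·12!/k!
= 12! - 12!/1! + 12!/2! - 12!/3! + 12!/4! - 12!/5! + 12!/6! - 12!/7! + 12!/8! - 12!/9! + 12!/10! - 12!/11! + 12!/12!
= 479001600 - 479001600 + 239500800 - 79833600 + 19958400 - 3991680 + 665280 - 95040 + 11880 - 1320 + 132 - 12 + 1
= 176214841

176214841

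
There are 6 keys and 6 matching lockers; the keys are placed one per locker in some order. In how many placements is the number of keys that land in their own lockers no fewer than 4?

16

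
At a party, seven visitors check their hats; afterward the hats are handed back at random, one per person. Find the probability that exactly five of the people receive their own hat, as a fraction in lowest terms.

1/240

Favorable outcomes: C(7,5)·!2 = 21·1 = 21.
Total outcomes: 7! = 5040.
Probability = 21/5040 = 1/240.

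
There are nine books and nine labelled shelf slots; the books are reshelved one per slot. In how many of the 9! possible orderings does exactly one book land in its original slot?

Choose which one of the 9 is fixed: C(9,1) = 9.
The other 8 form a derangement: !8 = 14833.
Total: 9 × 14833 = 133497.

133497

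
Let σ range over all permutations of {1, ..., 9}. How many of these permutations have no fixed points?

133496

!9 = 9! · Σ_{k=0}^{9} (-1)^k/k!
= 9! - 9!/1! + 9!/2! - 9!/3! + 9!/4! - 9!/5! + 9!/6! - 9!/7! + 9!/8! - 9!/9!
= 362880 - 362880 + 181440 - 60480 + 15120 - 3024 + 504 - 72 + 9 - 1
= 133496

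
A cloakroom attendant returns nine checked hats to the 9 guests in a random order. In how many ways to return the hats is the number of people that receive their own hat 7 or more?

Sum C(9,i)·!(9-i) for i = 7..9:
  i=7: C(9,7)·!2 = 36·1 = 36
  i=8: C(9,8)·!1 = 9·0 = 0
  i=9: C(9,9)·!0 = 1·1 = 1
Total = 37.

37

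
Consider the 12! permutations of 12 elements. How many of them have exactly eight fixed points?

4455

Pick the 8 fixed positions: C(12,8) = 495 ways.
The other 4 form a derangement: !4 = 9.
Total: 495 × 9 = 4455.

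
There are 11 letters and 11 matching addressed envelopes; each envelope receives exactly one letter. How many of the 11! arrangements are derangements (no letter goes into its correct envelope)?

14684570

The subfactorial !11 = [11!/e] (nearest integer).
11! = 39916800, and 39916800/e ≈ 14684570.08, so !11 = 14684570.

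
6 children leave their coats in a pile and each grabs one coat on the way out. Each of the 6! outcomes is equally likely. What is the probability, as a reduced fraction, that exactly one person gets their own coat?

11/30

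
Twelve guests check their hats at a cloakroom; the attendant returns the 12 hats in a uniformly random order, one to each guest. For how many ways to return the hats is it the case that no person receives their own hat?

By inclusion-exclusion, !12 = Σ (-1)^k · 12!/k! for k=0..12
= 12! - 12!/1! + 12!/2! - 12!/3! + 12!/4! - 12!/5! + 12!/6! - 12!/7! + 12!/8! - 12!/9! + 12!/10! - 12!/11! + 12!/12!
= 479001600 - 479001600 + 239500800 - 79833600 + 19958400 - 3991680 + 665280 - 95040 + 11880 - 1320 + 132 - 12 + 1
= 176214841

176214841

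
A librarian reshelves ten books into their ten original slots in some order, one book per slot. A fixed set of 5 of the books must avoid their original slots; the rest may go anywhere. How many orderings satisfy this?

Inclusion-exclusion on the 5 forbidden self-matches:
Σ_{j=0}^{5} (-1)^j C(5,j)(10-j)!
= C(5,0)·10! - C(5,1)·9! + C(5,2)·8! - C(5,3)·7! + C(5,4)·6! - C(5,5)·5!
= 3628800 - 1814400 + 403200 - 50400 + 3600 - 120
= 2170680

2170680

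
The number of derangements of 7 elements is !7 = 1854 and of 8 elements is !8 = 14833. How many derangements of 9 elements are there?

133496

!9 = (9-1)·(!8 + !7) = 8·(14833 + 1854) = 8·16687 = 133496.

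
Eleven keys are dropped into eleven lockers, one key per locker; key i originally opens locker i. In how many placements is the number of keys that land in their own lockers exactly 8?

Pick the 8 fixed positions: C(11,8) = 165 ways.
The remaining 3 must be deranged: !3 = 2.
Total: 165 × 2 = 330.

330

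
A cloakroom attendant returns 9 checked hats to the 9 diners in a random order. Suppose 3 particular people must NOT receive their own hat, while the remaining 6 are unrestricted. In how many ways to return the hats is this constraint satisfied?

256320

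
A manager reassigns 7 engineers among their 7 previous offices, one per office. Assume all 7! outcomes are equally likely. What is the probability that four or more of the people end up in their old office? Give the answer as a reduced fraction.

Favorable outcomes: Σ_{i≥4} C(7,i)·!(7-i) = 35·2 + 21·1 + 7·0 + 1·1 = 92.
Total outcomes: 7! = 5040.
Probability = 92/5040 = 23/1260.

23/1260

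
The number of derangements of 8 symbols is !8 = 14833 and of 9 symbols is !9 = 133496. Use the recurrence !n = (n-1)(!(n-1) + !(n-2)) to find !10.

!10 = (10-1)·(!9 + !8) = 9·(133496 + 14833) = 9·148329 = 1334961.

1334961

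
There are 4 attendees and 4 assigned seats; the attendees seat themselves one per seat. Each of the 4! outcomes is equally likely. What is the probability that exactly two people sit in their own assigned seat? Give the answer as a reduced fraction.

1/4

Favorable outcomes: C(4,2)·!2 = 6·1 = 6.
Total outcomes: 4! = 24.
Probability = 6/24 = 1/4.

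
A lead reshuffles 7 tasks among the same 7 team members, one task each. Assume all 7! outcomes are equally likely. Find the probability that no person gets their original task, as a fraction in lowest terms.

Favorable outcomes: !7 = 1854.
Total outcomes: 7! = 5040.
Probability = 1854/5040 = 103/280.

103/280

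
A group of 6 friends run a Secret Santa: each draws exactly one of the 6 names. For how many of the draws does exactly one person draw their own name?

264

Pick the single fixed position: C(6,1) = 6 ways.
The other 5 form a derangement: !5 = 44.
Total: 6 × 44 = 264.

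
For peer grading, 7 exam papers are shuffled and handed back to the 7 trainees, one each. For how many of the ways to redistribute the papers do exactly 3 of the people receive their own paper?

315

Choose which 3 of the 7 are fixed: C(7,3) = 35.
The remaining 4 must be deranged: !4 = 9.
Total: 35 × 9 = 315.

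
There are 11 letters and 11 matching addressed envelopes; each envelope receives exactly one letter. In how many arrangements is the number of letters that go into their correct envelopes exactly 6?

Choose which 6 of the 11 are fixed: C(11,6) = 462.
The remaining 5 must be deranged: !5 = 44.
Total: 462 × 44 = 20328.

20328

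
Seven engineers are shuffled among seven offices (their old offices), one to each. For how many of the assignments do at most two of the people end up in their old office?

Sum C(7,i)·!(7-i) for i = 0..2:
  i=0: C(7,0)·!7 = 1·1854 = 1854
  i=1: C(7,1)·!6 = 7·265 = 1855
  i=2: C(7,2)·!5 = 21·44 = 924
Total = 4633.

4633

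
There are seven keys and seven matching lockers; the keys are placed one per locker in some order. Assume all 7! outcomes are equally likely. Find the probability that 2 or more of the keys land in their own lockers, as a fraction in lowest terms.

1331/5040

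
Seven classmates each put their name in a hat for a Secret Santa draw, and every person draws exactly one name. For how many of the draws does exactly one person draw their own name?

Pick the single fixed position: C(7,1) = 7 ways.
The remaining 6 must be deranged: !6 = 265.
Total: 7 × 265 = 1855.

1855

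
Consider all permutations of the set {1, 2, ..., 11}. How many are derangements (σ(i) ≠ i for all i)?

14684570

The subfactorial !11 = [11!/e] (nearest integer).
11! = 39916800, and 39916800/e ≈ 14684570.08, so !11 = 14684570.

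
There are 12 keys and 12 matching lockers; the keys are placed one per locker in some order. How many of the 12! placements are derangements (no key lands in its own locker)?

176214841

Use !n = n·!(n-1) + (-1)^n.
!12 = 12·14684570 + 1 = 176214841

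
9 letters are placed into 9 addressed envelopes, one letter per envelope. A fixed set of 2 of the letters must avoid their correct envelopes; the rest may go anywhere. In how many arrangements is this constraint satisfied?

Inclusion-exclusion on the 2 forbidden self-matches:
Σ_{j=0}^{2} (-1)^j C(2,j)(9-j)!
= C(2,0)·9! - C(2,1)·8! + C(2,2)·7!
= 362880 - 80640 + 5040
= 287280

287280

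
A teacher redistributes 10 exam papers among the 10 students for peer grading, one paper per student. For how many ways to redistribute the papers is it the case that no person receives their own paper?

1334961

Recurrence: !10 = 10·!9 + (-1)^10.
!10 = 10·133496 + 1 = 1334961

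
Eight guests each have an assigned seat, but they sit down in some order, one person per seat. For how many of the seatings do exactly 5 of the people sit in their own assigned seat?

Pick the 5 fixed positions: C(8,5) = 56 ways.
The other 3 form a derangement: !3 = 2.
Total: 56 × 2 = 112.

112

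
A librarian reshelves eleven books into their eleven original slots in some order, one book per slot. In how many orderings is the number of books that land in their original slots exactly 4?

Pick the 4 fixed positions: C(11,4) = 330 ways.
The remaining 7 must be deranged: !7 = 1854.
Total: 330 × 1854 = 611820.

611820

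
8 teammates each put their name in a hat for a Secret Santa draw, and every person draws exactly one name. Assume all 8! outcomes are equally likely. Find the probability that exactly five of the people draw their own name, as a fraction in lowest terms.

1/360

Favorable outcomes: C(8,5)·!3 = 56·2 = 112.
Total outcomes: 8! = 40320.
Probability = 112/40320 = 1/360.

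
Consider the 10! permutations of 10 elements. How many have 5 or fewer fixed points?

3626624

Sum C(10,i)·!(10-i) for i = 0..5:
  i=0: C(10,0)·!10 = 1·1334961 = 1334961
  i=1: C(10,1)·!9 = 10·133496 = 1334960
  i=2: C(10,2)·!8 = 45·14833 = 667485
  i=3: C(10,3)·!7 = 120·1854 = 222480
  i=4: C(10,4)·!6 = 210·265 = 55650
  i=5: C(10,5)·!5 = 252·44 = 11088
Total = 3626624.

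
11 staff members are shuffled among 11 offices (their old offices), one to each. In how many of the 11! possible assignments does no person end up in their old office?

Recurrence: !11 = 11·!10 + (-1)^11.
!11 = 11·1334961 - 1 = 14684570

14684570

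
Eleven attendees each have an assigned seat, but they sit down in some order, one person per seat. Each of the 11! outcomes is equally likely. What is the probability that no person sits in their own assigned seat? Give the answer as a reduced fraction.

1468457/3991680

Favorable outcomes: !11 = 14684570.
Total outcomes: 11! = 39916800.
Probability = 14684570/39916800 = 1468457/3991680.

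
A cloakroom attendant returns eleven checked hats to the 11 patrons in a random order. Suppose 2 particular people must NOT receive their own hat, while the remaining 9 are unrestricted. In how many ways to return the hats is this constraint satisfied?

33022080

Inclusion-exclusion on the 2 forbidden self-matches:
Σ_{j=0}^{2} (-1)^j C(2,j)(11-j)!
= C(2,0)·11! - C(2,1)·10! + C(2,2)·9!
= 39916800 - 7257600 + 362880
= 33022080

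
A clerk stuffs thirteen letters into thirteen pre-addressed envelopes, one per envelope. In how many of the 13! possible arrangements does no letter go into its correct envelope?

Recurrence: !13 = 13·!12 + (-1)^13.
!13 = 13·176214841 - 1 = 2290792932

2290792932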